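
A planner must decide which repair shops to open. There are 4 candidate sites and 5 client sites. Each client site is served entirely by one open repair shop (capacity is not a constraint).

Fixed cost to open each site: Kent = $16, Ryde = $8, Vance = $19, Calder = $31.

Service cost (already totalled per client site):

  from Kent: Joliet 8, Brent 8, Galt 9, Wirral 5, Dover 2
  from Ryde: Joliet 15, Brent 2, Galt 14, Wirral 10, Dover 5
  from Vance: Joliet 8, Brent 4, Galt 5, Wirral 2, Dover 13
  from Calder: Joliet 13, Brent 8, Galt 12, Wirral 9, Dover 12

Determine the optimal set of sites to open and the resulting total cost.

Open Kent only; minimum total cost 48.

For any fixed open set, each client site goes to its cheapest open site; total = fixed + service.
{Kent}: Joliet→Kent 8, Brent→Kent 8, Galt→Kent 9, Wirral→Kent 5, Dover→Kent 2. Service 32; fixed 16; total 48.
{Ryde, Vance}: Joliet→Vance 8, Brent→Ryde 2, Galt→Vance 5, Wirral→Vance 2, Dover→Ryde 5. Service 22; fixed 27; total 49.
{Kent, Ryde}: service 26 + fixed 24 = 50
{Kent, Ryde, Vance, Calder}: Joliet→Kent 8, Brent→Ryde 2, Galt→Vance 5, Wirral→Vance 2, Dover→Kent 2. Service 19; fixed 74; total 93.
(All 15 nonempty subsets were checked; Kent only is lowest.)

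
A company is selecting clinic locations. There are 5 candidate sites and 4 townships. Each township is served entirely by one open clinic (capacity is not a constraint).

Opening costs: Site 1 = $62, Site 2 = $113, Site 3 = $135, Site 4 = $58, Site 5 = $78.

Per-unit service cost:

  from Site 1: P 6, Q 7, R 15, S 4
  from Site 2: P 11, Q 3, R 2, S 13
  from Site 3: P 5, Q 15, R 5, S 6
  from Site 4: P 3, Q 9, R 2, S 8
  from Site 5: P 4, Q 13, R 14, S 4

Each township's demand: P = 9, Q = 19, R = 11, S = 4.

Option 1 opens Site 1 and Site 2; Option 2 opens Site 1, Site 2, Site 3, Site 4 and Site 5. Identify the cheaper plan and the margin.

Option 1: {Site 1, Site 2}: P→Site 1 6·9=54, Q→Site 2 3·19=57, R→Site 2 2·11=22, S→Site 1 4·4=16. Service 149; fixed 175; total 324.
Option 2: {Site 1, Site 2, Site 3, Site 4, Site 5}: P→Site 4 3·9=27, Q→Site 2 3·19=57, R→Site 2 2·11=22, S→Site 1 4·4=16. Service 122; fixed 446; total 568.
Difference: |324 − 568| = 244.

Option 1 is cheaper by 244.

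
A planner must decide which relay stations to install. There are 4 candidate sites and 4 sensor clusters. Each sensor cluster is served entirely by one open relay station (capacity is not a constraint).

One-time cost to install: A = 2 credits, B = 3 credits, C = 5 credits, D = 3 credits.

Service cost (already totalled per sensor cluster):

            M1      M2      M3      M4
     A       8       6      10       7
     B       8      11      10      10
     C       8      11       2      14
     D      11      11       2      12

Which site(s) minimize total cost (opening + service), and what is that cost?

Open A and D; minimum total cost 28.

For any fixed open set, each sensor cluster goes to its cheapest open site; total = fixed + service.
{A, D}: M1→A 8, M2→A 6, M3→D 2, M4→A 7. Service 23; fixed 5; total 28.
{A, C}: service 23 + fixed 7 = 30
{A, B, D}: M1→A 8, M2→A 6, M3→D 2, M4→A 7. Service 23; fixed 8; total 31.
{A, B, C, D}: service 23 + fixed 13 = 36
(All 15 nonempty subsets were checked; A and D is lowest.)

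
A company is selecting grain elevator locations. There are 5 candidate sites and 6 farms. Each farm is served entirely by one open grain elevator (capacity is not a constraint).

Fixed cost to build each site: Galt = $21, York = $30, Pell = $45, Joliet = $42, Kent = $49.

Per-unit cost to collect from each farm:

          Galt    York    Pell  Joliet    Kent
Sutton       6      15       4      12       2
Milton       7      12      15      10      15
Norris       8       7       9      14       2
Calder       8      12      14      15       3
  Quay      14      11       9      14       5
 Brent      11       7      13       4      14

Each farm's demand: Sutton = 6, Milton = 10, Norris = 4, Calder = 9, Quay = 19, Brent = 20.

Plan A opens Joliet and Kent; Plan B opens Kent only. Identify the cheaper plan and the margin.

Plan A is cheaper by 208.

Plan A: {Joliet, Kent}: Sutton→Kent 2·6=12, Milton→Joliet 10·10=100, Norris→Kent 2·4=8, Calder→Kent 3·9=27, Quay→Kent 5·19=95, Brent→Joliet 4·20=80. Service 322; fixed 91; total 413.
Plan B: {Kent}: Sutton→Kent 2·6=12, Milton→Kent 15·10=150, Norris→Kent 2·4=8, Calder→Kent 3·9=27, Quay→Kent 5·19=95, Brent→Kent 14·20=280. Service 572; fixed 49; total 621.
Difference: |413 − 621| = 208.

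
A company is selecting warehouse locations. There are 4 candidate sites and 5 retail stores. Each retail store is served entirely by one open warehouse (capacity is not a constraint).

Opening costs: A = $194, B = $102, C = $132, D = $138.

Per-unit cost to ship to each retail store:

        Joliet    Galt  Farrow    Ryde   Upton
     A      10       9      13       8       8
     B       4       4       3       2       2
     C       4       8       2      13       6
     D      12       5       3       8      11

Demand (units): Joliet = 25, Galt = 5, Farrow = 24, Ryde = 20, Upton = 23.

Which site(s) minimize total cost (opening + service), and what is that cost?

For any fixed open set, each retail store goes to its cheapest open site; total = fixed + service.
{B}: Joliet→B 4·25=100, Galt→B 4·5=20, Farrow→B 3·24=72, Ryde→B 2·20=40, Upton→B 2·23=46. Service 278; fixed 102; total 380.
{B, C}: service 254 + fixed 234 = 488
{B, D}: service 278 + fixed 240 = 518
{A, B, C, D}: Joliet→B 4·25=100, Galt→B 4·5=20, Farrow→C 2·24=48, Ryde→B 2·20=40, Upton→B 2·23=46. Service 254; fixed 566; total 820.
(All 15 nonempty subsets were checked; B only is lowest.)

Open B only; minimum total cost 380.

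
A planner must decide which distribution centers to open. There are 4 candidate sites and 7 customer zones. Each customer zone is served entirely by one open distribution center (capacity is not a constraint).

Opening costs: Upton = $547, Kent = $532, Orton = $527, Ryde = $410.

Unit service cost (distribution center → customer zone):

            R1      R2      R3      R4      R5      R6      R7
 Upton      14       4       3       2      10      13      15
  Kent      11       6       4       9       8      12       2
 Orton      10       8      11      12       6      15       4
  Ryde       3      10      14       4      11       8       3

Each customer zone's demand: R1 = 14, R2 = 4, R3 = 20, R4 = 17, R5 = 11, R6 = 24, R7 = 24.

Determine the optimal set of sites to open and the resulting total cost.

For any fixed open set, each customer zone goes to its cheapest open site; total = fixed + service.
{Ryde}: R1→Ryde 3·14=42, R2→Ryde 10·4=40, R3→Ryde 14·20=280, R4→Ryde 4·17=68, R5→Ryde 11·11=121, R6→Ryde 8·24=192, R7→Ryde 3·24=72. Service 815; fixed 410; total 1225.
{Kent}: service 835 + fixed 532 = 1367
{Upton, Ryde}: R1→Ryde 3·14=42, R2→Upton 4·4=16, R3→Upton 3·20=60, R4→Upton 2·17=34, R5→Upton 10·11=110, R6→Ryde 8·24=192, R7→Ryde 3·24=72. Service 526; fixed 957; total 1483.
{Upton, Kent, Orton, Ryde}: service 458 + fixed 2016 = 2474
No other subset beats 1225.

Open Ryde only; minimum total cost 1225.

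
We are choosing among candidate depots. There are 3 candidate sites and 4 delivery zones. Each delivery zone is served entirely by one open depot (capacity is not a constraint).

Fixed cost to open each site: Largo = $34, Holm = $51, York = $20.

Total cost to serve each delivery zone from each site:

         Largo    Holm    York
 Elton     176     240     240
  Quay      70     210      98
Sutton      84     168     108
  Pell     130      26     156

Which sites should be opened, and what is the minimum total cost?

Open Largo and Holm; minimum total cost 441.

For any fixed open set, each delivery zone goes to its cheapest open site; total = fixed + service.
{Largo, Holm}: Elton→Largo 176, Quay→Largo 70, Sutton→Largo 84, Pell→Holm 26. Service 356; fixed 85; total 441.
{Largo, Holm, York}: service 356 + fixed 105 = 461
{Largo}: service 460 + fixed 34 = 494
{York}: service 602 + fixed 20 = 622
No other subset beats 441.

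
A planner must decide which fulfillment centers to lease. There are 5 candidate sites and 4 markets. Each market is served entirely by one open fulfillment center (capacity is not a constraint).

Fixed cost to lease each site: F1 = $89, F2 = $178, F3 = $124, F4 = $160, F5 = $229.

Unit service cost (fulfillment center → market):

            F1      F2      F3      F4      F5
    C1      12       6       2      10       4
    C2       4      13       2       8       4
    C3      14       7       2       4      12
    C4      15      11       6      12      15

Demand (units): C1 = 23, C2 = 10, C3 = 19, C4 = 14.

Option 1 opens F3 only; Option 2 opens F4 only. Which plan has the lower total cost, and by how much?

Option 1 is cheaper by 402.

Option 1: {F3}: C1→F3 2·23=46, C2→F3 2·10=20, C3→F3 2·19=38, C4→F3 6·14=84. Service 188; fixed 124; total 312.
Option 2: {F4}: C1→F4 10·23=230, C2→F4 8·10=80, C3→F4 4·19=76, C4→F4 12·14=168. Service 554; fixed 160; total 714.
Difference: |312 − 714| = 402.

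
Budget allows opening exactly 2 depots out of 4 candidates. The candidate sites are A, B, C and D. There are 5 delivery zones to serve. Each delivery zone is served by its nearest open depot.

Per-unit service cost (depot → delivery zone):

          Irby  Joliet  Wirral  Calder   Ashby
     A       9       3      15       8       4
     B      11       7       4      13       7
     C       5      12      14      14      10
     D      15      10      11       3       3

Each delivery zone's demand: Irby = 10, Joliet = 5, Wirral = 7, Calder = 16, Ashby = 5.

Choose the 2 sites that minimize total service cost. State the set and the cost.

Choose B and D; total service cost 236.

With exactly 2 open, each delivery zone uses its cheapest among the chosen.
{B, D}: Irby→B 11·10=110, Joliet→B 7·5=35, Wirral→B 4·7=28, Calder→D 3·16=48, Ashby→D 3·5=15. Service cost 236.
{C, D}: service cost 240
{A, D}: service cost 245
Among all 6 size-2 choices, {B, D} is lowest.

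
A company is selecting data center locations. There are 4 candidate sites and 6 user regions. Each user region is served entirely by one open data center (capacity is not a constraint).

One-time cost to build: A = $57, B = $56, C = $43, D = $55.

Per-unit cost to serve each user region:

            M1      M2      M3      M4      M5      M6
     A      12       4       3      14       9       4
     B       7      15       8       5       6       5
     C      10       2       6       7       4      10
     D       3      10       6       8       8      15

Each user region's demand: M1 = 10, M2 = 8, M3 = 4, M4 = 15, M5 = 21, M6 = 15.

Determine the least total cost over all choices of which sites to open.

For any fixed open set, each user region goes to its cheapest open site; total = fixed + service.
{B, C}: M1→B 7·10=70, M2→C 2·8=16, M3→C 6·4=24, M4→B 5·15=75, M5→C 4·21=84, M6→B 5·15=75. Service 344; fixed 99; total 443.
{B, C, D}: service 304 + fixed 154 = 458
{A, C, D}: M1→D 3·10=30, M2→C 2·8=16, M3→A 3·4=12, M4→C 7·15=105, M5→C 4·21=84, M6→A 4·15=60. Service 307; fixed 155; total 462.
{A, B, C, D}: service 277 + fixed 211 = 488
No other subset beats 443.

Minimum total cost: 443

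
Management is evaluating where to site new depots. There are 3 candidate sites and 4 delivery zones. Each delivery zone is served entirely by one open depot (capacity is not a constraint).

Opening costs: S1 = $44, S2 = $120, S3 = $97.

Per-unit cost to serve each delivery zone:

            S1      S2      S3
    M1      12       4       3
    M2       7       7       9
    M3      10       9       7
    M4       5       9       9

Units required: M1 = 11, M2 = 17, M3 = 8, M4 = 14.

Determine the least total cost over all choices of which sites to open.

For any fixed open set, each delivery zone goes to its cheapest open site; total = fixed + service.
{S1, S3}: M1→S3 3·11=33, M2→S1 7·17=119, M3→S3 7·8=56, M4→S1 5·14=70. Service 278; fixed 141; total 419.
{S1}: M1→S1 12·11=132, M2→S1 7·17=119, M3→S1 10·8=80, M4→S1 5·14=70. Service 401; fixed 44; total 445.
{S3}: service 368 + fixed 97 = 465
{S1, S2, S3}: M1→S3 3·11=33, M2→S1 7·17=119, M3→S3 7·8=56, M4→S1 5·14=70. Service 278; fixed 261; total 539.
No other subset beats 419.

Minimum total cost: 419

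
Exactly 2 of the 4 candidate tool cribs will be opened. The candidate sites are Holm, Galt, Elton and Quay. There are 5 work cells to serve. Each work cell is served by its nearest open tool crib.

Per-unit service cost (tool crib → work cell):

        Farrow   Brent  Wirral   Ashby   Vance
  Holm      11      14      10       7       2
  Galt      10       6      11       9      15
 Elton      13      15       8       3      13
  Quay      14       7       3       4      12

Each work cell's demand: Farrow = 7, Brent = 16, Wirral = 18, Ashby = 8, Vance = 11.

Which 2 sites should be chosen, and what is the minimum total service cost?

Choose Holm and Quay; total service cost 297.

With exactly 2 open, each work cell uses its cheapest among the chosen.
{Holm, Quay}: Farrow→Holm 11·7=77, Brent→Quay 7·16=112, Wirral→Quay 3·18=54, Ashby→Quay 4·8=32, Vance→Holm 2·11=22. Service cost 297.
{Galt, Quay}: service cost 384
{Elton, Quay}: service cost 413
Among all 6 size-2 choices, {Holm, Quay} is lowest.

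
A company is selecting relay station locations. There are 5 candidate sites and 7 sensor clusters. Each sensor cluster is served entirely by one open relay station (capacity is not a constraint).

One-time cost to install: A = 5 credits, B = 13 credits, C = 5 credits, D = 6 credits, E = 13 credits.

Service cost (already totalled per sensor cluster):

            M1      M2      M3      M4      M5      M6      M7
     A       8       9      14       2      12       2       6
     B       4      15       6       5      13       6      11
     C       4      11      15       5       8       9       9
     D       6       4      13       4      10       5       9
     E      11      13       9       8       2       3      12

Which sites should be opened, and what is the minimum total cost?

For any fixed open set, each sensor cluster goes to its cheapest open site; total = fixed + service.
{A, D}: M1→D 6, M2→D 4, M3→D 13, M4→A 2, M5→D 10, M6→A 2, M7→A 6. Service 43; fixed 11; total 54.
{A, C}: service 45 + fixed 10 = 55
{A, C, D}: M1→C 4, M2→D 4, M3→D 13, M4→A 2, M5→C 8, M6→A 2, M7→A 6. Service 39; fixed 16; total 55.
{A, B, C, D, E}: M1→B 4, M2→D 4, M3→B 6, M4→A 2, M5→E 2, M6→A 2, M7→A 6. Service 26; fixed 42; total 68.
No other subset beats 54.

Open A and D; minimum total cost 54.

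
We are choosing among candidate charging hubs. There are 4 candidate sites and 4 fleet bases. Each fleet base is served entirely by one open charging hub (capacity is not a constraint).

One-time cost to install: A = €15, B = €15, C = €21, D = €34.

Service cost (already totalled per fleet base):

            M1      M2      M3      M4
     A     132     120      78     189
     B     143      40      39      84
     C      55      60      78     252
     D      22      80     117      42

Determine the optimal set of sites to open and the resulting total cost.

For any fixed open set, each fleet base goes to its cheapest open site; total = fixed + service.
{B, D}: M1→D 22, M2→B 40, M3→B 39, M4→D 42. Service 143; fixed 49; total 192.
{A, B, D}: service 143 + fixed 64 = 207
{B, C, D}: service 143 + fixed 70 = 213
{A, B, C, D}: service 143 + fixed 85 = 228
No other subset beats 192.

Open B and D; minimum total cost 192.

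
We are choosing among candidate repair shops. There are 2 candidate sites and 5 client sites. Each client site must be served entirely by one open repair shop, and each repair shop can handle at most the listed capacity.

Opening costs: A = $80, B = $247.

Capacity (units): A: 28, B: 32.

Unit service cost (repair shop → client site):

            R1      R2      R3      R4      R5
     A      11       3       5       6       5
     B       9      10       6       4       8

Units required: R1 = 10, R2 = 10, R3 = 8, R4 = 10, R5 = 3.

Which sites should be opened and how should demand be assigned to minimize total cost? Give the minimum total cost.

Minimum total cost: 542

Open {A, B}: R1→B 9·10=90, R2→A 3·10=30, R3→A 5·8=40, R4→B 4·10=40, R5→A 5·3=15.
Loads: A carries 21/28, B carries 20/32. Service 215; fixed 327; total 542.
Next best feasible plan costs 550.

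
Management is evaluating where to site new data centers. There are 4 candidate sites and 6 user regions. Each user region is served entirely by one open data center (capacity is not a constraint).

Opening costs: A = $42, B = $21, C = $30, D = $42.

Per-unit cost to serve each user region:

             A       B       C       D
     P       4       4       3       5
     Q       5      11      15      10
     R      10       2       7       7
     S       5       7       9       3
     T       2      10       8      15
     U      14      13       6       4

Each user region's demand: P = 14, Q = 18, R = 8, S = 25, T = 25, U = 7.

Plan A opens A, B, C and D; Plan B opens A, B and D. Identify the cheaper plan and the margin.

Plan A: {A, B, C, D}: P→C 3·14=42, Q→A 5·18=90, R→B 2·8=16, S→D 3·25=75, T→A 2·25=50, U→D 4·7=28. Service 301; fixed 135; total 436.
Plan B: {A, B, D}: P→A 4·14=56, Q→A 5·18=90, R→B 2·8=16, S→D 3·25=75, T→A 2·25=50, U→D 4·7=28. Service 315; fixed 105; total 420.
Difference: |436 − 420| = 16.

Plan B is cheaper by 16.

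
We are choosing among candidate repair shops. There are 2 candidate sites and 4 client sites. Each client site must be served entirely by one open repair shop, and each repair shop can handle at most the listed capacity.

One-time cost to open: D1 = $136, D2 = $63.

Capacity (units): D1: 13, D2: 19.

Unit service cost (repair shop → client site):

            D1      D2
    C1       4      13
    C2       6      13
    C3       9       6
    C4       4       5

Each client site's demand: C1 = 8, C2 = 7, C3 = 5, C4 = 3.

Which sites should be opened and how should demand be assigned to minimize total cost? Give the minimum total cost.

Open {D1, D2}: C1→D1 4·8=32, C2→D2 13·7=91, C3→D2 6·5=30, C4→D1 4·3=12.
Loads: D1 carries 11/13, D2 carries 12/19. Service 165; fixed 199; total 364.
Next best feasible plan costs 367.

Minimum total cost: 364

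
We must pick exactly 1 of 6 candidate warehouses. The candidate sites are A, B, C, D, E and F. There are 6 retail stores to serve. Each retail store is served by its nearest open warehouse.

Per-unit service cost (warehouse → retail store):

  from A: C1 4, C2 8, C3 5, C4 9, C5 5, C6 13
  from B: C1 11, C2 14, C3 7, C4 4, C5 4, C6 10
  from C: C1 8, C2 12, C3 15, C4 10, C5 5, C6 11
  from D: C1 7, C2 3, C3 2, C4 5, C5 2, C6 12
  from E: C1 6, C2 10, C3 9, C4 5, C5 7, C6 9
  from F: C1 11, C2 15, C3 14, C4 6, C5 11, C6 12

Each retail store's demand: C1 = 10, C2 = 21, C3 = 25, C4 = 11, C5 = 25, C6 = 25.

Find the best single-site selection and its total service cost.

Choose D only; total service cost 588.

With exactly 1 open, each retail store uses its cheapest among the chosen.
{D}: C1→D 7·10=70, C2→D 3·21=63, C3→D 2·25=50, C4→D 5·11=55, C5→D 2·25=50, C6→D 12·25=300. Service cost 588.
{A}: service cost 882
{E}: service cost 950
Among all 6 size-1 choices, {D} is lowest.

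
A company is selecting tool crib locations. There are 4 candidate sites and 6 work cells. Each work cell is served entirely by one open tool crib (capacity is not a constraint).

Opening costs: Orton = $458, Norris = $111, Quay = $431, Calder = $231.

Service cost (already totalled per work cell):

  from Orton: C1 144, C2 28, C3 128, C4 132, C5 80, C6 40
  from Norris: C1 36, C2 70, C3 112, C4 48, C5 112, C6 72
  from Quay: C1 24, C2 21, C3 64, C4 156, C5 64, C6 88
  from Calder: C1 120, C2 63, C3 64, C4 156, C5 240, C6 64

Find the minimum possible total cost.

For any fixed open set, each work cell goes to its cheapest open site; total = fixed + service.
{Norris}: C1→Norris 36, C2→Norris 70, C3→Norris 112, C4→Norris 48, C5→Norris 112, C6→Norris 72. Service 450; fixed 111; total 561.
{Norris, Calder}: service 387 + fixed 342 = 729
{Norris, Quay}: C1→Quay 24, C2→Quay 21, C3→Quay 64, C4→Norris 48, C5→Quay 64, C6→Norris 72. Service 293; fixed 542; total 835.
{Orton, Norris, Quay, Calder}: service 261 + fixed 1231 = 1492
No other subset beats 561.

Minimum total cost: 561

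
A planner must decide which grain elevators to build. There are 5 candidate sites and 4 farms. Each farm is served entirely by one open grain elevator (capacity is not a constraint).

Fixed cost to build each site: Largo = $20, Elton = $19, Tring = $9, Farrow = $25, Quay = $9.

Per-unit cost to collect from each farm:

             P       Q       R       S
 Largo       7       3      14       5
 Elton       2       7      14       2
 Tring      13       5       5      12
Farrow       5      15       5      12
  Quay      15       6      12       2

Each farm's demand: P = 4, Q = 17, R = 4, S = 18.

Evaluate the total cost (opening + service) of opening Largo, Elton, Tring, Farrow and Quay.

Total cost: 197

Each farm is assigned to its cheapest site among the open ones.
{Largo, Elton, Tring, Farrow, Quay}: P→Elton 2·4=8, Q→Largo 3·17=51, R→Tring 5·4=20, S→Elton 2·18=36. Service 115; fixed 82; total 197.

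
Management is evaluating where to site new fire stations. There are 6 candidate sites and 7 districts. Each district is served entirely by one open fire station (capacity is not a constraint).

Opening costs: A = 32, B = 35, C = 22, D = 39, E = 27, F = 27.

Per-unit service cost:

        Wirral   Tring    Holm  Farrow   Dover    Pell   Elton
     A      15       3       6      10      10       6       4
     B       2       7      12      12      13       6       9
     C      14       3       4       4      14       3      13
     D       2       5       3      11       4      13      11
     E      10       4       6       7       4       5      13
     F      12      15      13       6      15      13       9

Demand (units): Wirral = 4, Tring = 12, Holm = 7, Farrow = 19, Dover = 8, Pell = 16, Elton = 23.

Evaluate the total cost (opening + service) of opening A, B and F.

Total cost: 562

Each district is assigned to its cheapest site among the open ones.
{A, B, F}: Wirral→B 2·4=8, Tring→A 3·12=36, Holm→A 6·7=42, Farrow→F 6·19=114, Dover→A 10·8=80, Pell→A 6·16=96, Elton→A 4·23=92. Service 468; fixed 94; total 562.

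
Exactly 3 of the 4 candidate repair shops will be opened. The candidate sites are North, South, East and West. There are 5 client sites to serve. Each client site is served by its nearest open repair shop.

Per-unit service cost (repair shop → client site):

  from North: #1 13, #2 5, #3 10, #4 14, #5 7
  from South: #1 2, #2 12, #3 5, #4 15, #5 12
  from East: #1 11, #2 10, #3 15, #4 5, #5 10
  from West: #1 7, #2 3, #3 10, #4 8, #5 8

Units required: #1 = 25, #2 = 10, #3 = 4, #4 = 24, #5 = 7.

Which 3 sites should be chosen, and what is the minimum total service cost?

With exactly 3 open, each client site uses its cheapest among the chosen.
{South, East, West}: #1→South 2·25=50, #2→West 3·10=30, #3→South 5·4=20, #4→East 5·24=120, #5→West 8·7=56. Service cost 276.
{North, South, East}: service cost 289
{North, South, West}: service cost 341
Among all 4 size-3 choices, {South, East, West} is lowest.

Choose South, East and West; total service cost 276.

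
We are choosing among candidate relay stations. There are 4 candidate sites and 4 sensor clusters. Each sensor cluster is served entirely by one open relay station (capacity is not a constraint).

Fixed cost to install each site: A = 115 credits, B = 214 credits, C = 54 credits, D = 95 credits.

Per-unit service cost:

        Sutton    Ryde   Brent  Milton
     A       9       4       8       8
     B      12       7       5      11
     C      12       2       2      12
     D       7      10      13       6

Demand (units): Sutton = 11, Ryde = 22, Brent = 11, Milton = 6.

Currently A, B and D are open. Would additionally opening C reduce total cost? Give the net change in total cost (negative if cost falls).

Current service cost with {A, B, D}: 256.
Adding C: each sensor cluster re-picks its cheapest; new service cost 179, saving 77.
Extra fixed cost: 54. Net change = 54 − 77 = -23.
(Totals: 680 → 657.)

Yes — net change −23 (cost falls by 23).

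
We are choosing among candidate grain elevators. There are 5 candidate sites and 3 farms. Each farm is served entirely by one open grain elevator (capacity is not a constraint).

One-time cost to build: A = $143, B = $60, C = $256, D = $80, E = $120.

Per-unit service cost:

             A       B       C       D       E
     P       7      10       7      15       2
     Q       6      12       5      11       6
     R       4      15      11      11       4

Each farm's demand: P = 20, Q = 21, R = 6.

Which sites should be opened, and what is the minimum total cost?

For any fixed open set, each farm goes to its cheapest open site; total = fixed + service.
{E}: P→E 2·20=40, Q→E 6·21=126, R→E 4·6=24. Service 190; fixed 120; total 310.
{B, E}: service 190 + fixed 180 = 370
{D, E}: P→E 2·20=40, Q→E 6·21=126, R→E 4·6=24. Service 190; fixed 200; total 390.
{A, B, C, D, E}: P→E 2·20=40, Q→C 5·21=105, R→A 4·6=24. Service 169; fixed 659; total 828.
No other subset beats 310.

Open E only; minimum total cost 310.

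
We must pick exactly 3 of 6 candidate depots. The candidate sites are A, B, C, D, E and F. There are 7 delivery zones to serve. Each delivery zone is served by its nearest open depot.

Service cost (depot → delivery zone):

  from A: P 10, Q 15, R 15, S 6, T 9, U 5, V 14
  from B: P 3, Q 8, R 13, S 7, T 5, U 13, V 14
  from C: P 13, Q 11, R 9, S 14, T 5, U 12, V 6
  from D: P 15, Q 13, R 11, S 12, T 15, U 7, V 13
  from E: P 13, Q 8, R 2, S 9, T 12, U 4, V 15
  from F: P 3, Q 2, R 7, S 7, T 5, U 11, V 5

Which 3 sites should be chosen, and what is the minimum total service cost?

With exactly 3 open, each delivery zone uses its cheapest among the chosen.
{A, E, F}: P→F 3, Q→F 2, R→E 2, S→A 6, T→F 5, U→E 4, V→F 5. Service cost 27.
{B, E, F}: service cost 28
{C, E, F}: service cost 28
Among all 20 size-3 choices, {A, E, F} is lowest.

Choose A, E and F; total service cost 27.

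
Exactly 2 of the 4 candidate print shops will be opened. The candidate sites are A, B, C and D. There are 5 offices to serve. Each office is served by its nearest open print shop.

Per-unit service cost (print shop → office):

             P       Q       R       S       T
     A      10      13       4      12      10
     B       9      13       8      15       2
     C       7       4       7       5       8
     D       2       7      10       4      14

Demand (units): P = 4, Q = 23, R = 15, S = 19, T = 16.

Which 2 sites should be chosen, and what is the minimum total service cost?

With exactly 2 open, each office uses its cheapest among the chosen.
{B, C}: P→C 7·4=28, Q→C 4·23=92, R→C 7·15=105, S→C 5·19=95, T→B 2·16=32. Service cost 352.
{B, D}: service cost 397
{A, C}: service cost 403
Among all 6 size-2 choices, {B, C} is lowest.

Choose B and C; total service cost 352.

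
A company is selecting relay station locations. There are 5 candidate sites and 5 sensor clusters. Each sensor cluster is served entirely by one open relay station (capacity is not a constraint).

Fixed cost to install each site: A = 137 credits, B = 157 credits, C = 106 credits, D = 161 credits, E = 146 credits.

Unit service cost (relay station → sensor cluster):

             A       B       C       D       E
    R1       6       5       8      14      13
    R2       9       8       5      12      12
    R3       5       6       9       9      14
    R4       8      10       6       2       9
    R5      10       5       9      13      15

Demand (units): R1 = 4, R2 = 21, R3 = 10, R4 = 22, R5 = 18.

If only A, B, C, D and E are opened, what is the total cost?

Each sensor cluster is assigned to its cheapest site among the open ones.
{A, B, C, D, E}: R1→B 5·4=20, R2→C 5·21=105, R3→A 5·10=50, R4→D 2·22=44, R5→B 5·18=90. Service 309; fixed 707; total 1016.

Total cost: 1016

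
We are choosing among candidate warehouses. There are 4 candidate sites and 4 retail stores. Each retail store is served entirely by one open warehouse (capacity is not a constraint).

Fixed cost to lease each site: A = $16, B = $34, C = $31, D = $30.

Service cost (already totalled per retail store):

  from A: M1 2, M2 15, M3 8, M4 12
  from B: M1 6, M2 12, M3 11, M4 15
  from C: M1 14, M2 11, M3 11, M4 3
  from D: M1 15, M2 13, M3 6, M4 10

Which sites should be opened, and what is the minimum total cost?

Open A only; minimum total cost 53.

For any fixed open set, each retail store goes to its cheapest open site; total = fixed + service.
{A}: M1→A 2, M2→A 15, M3→A 8, M4→A 12. Service 37; fixed 16; total 53.
{C}: M1→C 14, M2→C 11, M3→C 11, M4→C 3. Service 39; fixed 31; total 70.
{A, C}: M1→A 2, M2→C 11, M3→A 8, M4→C 3. Service 24; fixed 47; total 71.
{A, B, C, D}: M1→A 2, M2→C 11, M3→D 6, M4→C 3. Service 22; fixed 111; total 133.
No other subset beats 53.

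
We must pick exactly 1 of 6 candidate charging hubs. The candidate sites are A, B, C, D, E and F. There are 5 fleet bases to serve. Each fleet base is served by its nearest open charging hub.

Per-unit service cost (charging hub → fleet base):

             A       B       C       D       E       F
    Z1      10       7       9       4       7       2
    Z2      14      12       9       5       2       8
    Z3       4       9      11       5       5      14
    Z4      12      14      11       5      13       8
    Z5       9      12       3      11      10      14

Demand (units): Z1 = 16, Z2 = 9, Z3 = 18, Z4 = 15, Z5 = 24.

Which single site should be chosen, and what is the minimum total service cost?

Choose D only; total service cost 538.

With exactly 1 open, each fleet base uses its cheapest among the chosen.
{D}: Z1→D 4·16=64, Z2→D 5·9=45, Z3→D 5·18=90, Z4→D 5·15=75, Z5→D 11·24=264. Service cost 538.
{E}: service cost 655
{C}: service cost 660
Among all 6 size-1 choices, {D} is lowest.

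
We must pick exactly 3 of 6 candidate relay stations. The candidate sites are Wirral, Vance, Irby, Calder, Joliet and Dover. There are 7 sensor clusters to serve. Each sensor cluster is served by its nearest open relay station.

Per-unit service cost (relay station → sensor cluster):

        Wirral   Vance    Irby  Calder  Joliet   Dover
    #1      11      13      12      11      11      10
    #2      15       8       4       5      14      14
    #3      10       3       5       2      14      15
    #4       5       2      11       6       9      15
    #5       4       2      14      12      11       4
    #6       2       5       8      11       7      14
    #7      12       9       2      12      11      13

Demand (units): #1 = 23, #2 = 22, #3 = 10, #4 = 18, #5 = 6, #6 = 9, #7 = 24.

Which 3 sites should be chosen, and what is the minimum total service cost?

With exactly 3 open, each sensor cluster uses its cheapest among the chosen.
{Wirral, Vance, Irby}: #1→Wirral 11·23=253, #2→Irby 4·22=88, #3→Vance 3·10=30, #4→Vance 2·18=36, #5→Vance 2·6=12, #6→Wirral 2·9=18, #7→Irby 2·24=48. Service cost 485.
{Vance, Irby, Dover}: service cost 489
{Vance, Irby, Calder}: service cost 502
Among all 20 size-3 choices, {Wirral, Vance, Irby} is lowest.

Choose Wirral, Vance and Irby; total service cost 485.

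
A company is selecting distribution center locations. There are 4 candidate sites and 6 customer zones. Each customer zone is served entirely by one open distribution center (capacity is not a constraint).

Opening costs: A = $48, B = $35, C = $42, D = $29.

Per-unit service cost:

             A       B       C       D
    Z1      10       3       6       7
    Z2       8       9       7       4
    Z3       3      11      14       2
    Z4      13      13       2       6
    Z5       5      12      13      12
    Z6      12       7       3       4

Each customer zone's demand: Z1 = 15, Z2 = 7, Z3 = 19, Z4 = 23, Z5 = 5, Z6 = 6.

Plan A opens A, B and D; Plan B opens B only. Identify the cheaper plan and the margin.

Plan A is cheaper by 343.

Plan A: {A, B, D}: Z1→B 3·15=45, Z2→D 4·7=28, Z3→D 2·19=38, Z4→D 6·23=138, Z5→A 5·5=25, Z6→D 4·6=24. Service 298; fixed 112; total 410.
Plan B: {B}: Z1→B 3·15=45, Z2→B 9·7=63, Z3→B 11·19=209, Z4→B 13·23=299, Z5→B 12·5=60, Z6→B 7·6=42. Service 718; fixed 35; total 753.
Difference: |410 − 753| = 343.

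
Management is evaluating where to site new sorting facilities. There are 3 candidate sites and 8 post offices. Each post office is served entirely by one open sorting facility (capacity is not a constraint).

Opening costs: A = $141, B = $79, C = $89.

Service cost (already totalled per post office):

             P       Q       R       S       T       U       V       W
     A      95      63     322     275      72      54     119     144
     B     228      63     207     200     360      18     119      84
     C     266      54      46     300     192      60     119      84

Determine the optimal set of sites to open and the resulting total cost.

For any fixed open set, each post office goes to its cheapest open site; total = fixed + service.
{A, B, C}: P→A 95, Q→C 54, R→C 46, S→B 200, T→A 72, U→B 18, V→A 119, W→B 84. Service 688; fixed 309; total 997.
{A, C}: service 799 + fixed 230 = 1029
{A, B}: P→A 95, Q→A 63, R→B 207, S→B 200, T→A 72, U→B 18, V→A 119, W→B 84. Service 858; fixed 220; total 1078.
{B}: service 1279 + fixed 79 = 1358
No other subset beats 997.

Open A, B and C; minimum total cost 997.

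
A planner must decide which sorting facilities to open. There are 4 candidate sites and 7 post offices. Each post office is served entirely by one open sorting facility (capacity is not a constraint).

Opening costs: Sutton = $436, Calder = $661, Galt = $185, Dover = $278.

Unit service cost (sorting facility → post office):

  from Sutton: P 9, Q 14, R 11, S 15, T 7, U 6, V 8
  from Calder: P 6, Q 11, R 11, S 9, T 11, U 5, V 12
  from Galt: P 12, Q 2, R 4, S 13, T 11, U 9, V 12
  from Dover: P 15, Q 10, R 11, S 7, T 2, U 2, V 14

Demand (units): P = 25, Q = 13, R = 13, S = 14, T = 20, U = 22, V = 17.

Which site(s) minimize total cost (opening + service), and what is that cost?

For any fixed open set, each post office goes to its cheapest open site; total = fixed + service.
{Galt, Dover}: P→Galt 12·25=300, Q→Galt 2·13=26, R→Galt 4·13=52, S→Dover 7·14=98, T→Dover 2·20=40, U→Dover 2·22=44, V→Galt 12·17=204. Service 764; fixed 463; total 1227.
{Dover}: service 1068 + fixed 278 = 1346
{Galt}: service 1182 + fixed 185 = 1367
{Sutton, Calder, Galt, Dover}: P→Calder 6·25=150, Q→Galt 2·13=26, R→Galt 4·13=52, S→Dover 7·14=98, T→Dover 2·20=40, U→Dover 2·22=44, V→Sutton 8·17=136. Service 546; fixed 1560; total 2106.
No other subset beats 1227.

Open Galt and Dover; minimum total cost 1227.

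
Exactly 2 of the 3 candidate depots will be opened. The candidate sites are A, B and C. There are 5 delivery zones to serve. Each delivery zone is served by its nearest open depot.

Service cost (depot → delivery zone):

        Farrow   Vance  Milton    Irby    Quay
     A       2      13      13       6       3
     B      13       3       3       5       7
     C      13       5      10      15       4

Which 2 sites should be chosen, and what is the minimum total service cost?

Choose A and B; total service cost 16.

With exactly 2 open, each delivery zone uses its cheapest among the chosen.
{A, B}: Farrow→A 2, Vance→B 3, Milton→B 3, Irby→B 5, Quay→A 3. Service cost 16.
{A, C}: service cost 26
{B, C}: service cost 28
Among all 3 size-2 choices, {A, B} is lowest.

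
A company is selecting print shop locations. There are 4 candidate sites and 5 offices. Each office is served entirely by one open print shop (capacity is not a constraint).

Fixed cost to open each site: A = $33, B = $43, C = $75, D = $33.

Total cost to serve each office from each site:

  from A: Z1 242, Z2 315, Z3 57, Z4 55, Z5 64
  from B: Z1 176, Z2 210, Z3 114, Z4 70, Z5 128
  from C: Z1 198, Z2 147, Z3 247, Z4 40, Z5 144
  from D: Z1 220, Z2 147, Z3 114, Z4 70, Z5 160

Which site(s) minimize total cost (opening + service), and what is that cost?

Open A, B and D; minimum total cost 608.

For any fixed open set, each office goes to its cheapest open site; total = fixed + service.
{A, B, D}: Z1→B 176, Z2→D 147, Z3→A 57, Z4→A 55, Z5→A 64. Service 499; fixed 109; total 608.
{A, D}: Z1→D 220, Z2→D 147, Z3→A 57, Z4→A 55, Z5→A 64. Service 543; fixed 66; total 609.
{A, C}: service 506 + fixed 108 = 614
{A, B, C, D}: Z1→B 176, Z2→C 147, Z3→A 57, Z4→C 40, Z5→A 64. Service 484; fixed 184; total 668.
(All 15 nonempty subsets were checked; A, B and D is lowest.)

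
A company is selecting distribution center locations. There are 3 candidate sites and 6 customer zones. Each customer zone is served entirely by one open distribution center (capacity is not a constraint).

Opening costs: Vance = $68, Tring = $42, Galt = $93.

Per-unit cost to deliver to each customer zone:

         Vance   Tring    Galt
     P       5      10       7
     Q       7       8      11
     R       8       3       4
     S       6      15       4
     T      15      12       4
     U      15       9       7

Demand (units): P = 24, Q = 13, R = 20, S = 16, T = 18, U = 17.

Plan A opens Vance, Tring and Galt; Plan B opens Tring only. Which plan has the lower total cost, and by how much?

Plan A: {Vance, Tring, Galt}: P→Vance 5·24=120, Q→Vance 7·13=91, R→Tring 3·20=60, S→Galt 4·16=64, T→Galt 4·18=72, U→Galt 7·17=119. Service 526; fixed 203; total 729.
Plan B: {Tring}: P→Tring 10·24=240, Q→Tring 8·13=104, R→Tring 3·20=60, S→Tring 15·16=240, T→Tring 12·18=216, U→Tring 9·17=153. Service 1013; fixed 42; total 1055.
Difference: |729 − 1055| = 326.

Plan A is cheaper by 326.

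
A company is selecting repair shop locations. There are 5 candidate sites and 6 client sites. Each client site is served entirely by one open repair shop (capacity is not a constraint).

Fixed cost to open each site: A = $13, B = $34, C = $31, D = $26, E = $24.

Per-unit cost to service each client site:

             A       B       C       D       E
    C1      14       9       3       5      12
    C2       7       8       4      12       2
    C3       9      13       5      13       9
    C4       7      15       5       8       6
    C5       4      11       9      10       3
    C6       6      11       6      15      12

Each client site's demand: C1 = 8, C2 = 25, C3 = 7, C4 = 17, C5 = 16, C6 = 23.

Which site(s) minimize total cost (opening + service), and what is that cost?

For any fixed open set, each client site goes to its cheapest open site; total = fixed + service.
{C, E}: C1→C 3·8=24, C2→E 2·25=50, C3→C 5·7=35, C4→C 5·17=85, C5→E 3·16=48, C6→C 6·23=138. Service 380; fixed 55; total 435.
{A, C, E}: service 380 + fixed 68 = 448
{C, D, E}: C1→C 3·8=24, C2→E 2·25=50, C3→C 5·7=35, C4→C 5·17=85, C5→E 3·16=48, C6→C 6·23=138. Service 380; fixed 81; total 461.
{A, B, C, D, E}: C1→C 3·8=24, C2→E 2·25=50, C3→C 5·7=35, C4→C 5·17=85, C5→E 3·16=48, C6→A 6·23=138. Service 380; fixed 128; total 508.
No other subset beats 435.

Open C and E; minimum total cost 435.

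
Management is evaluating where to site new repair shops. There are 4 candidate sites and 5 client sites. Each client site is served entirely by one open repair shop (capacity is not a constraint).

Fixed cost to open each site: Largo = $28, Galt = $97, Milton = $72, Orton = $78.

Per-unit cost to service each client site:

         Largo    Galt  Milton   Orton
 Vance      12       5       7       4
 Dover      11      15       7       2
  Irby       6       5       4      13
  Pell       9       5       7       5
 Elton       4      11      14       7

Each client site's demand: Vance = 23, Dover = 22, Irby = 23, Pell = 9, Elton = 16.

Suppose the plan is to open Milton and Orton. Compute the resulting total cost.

Total cost: 535

Each client site is assigned to its cheapest site among the open ones.
{Milton, Orton}: Vance→Orton 4·23=92, Dover→Orton 2·22=44, Irby→Milton 4·23=92, Pell→Orton 5·9=45, Elton→Orton 7·16=112. Service 385; fixed 150; total 535.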